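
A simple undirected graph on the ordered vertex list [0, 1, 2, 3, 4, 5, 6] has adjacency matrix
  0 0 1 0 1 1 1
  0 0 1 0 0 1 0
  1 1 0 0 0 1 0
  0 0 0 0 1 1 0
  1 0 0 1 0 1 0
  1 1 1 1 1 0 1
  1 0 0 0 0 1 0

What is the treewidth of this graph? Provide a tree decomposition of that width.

Treewidth 2.
One such decomposition:
Bags: B1 = {0, 2, 5}  B2 = {0, 4, 5}  B3 = {0, 5, 6}  B4 = {3, 4, 5}  B5 = {1, 2, 5}
Tree: B1–B2, B2–B3, B2–B4, B1–B5

Each bag holds 3 vertices, so the decomposition has width 2, which upper-bounds the treewidth. For the lower bound, the 3 vertices {0, 2, 5} are pairwise adjacent, and any tree decomposition puts a clique entirely inside one bag — forcing width ≥ 2. Hence tw(G) = 2 exactly.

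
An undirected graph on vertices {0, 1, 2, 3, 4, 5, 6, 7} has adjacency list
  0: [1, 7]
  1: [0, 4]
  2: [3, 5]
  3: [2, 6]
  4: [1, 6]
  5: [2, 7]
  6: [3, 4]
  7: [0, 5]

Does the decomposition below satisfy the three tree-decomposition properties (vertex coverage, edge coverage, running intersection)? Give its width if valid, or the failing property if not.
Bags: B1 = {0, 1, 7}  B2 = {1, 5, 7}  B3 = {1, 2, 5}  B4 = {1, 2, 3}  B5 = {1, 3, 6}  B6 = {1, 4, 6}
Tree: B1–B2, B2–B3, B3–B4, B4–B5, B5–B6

Vertex coverage: the bags together contain {0, 1, 2, 3, 4, 5, 6, 7}, the full vertex set. Edge coverage: each edge of G has both endpoints in at least one bag. Running intersection: for every vertex, the bags containing it form a connected subtree. All three properties hold, so this is a valid tree decomposition of width max|bag| − 1 = 2, and hence tw(G) ≤ 2.

Yes; width 2.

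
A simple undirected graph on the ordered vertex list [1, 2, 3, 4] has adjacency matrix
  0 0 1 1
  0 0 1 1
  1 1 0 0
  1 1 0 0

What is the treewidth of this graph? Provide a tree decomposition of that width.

The largest bag has 3 vertices, giving width 2; this decomposition certifies tw(G) ≤ 2. The edges 4–1–3–2–4 form a cycle, so G is not a tree and its treewidth is at least 2. Combining the bounds, tw(G) = 2.

Treewidth 2.
One such decomposition:
Bags: B1 = {1, 3, 4}  B2 = {2, 3, 4}
Tree: B1–B2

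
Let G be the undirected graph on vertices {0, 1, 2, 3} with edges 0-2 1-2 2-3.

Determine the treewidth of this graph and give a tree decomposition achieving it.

Treewidth 1.
One optimal decomposition is:
Bags: B1 = {2, 3}  B2 = {1, 2}  B3 = {0, 2}
Tree: B1–B2, B1–B3

Each bag holds 2 vertices, so the decomposition has width 1, which upper-bounds the treewidth. Since G has at least one edge (e.g. 3–2), it is not an edgeless graph, so tw(G) ≥ 1. Therefore the treewidth is 1.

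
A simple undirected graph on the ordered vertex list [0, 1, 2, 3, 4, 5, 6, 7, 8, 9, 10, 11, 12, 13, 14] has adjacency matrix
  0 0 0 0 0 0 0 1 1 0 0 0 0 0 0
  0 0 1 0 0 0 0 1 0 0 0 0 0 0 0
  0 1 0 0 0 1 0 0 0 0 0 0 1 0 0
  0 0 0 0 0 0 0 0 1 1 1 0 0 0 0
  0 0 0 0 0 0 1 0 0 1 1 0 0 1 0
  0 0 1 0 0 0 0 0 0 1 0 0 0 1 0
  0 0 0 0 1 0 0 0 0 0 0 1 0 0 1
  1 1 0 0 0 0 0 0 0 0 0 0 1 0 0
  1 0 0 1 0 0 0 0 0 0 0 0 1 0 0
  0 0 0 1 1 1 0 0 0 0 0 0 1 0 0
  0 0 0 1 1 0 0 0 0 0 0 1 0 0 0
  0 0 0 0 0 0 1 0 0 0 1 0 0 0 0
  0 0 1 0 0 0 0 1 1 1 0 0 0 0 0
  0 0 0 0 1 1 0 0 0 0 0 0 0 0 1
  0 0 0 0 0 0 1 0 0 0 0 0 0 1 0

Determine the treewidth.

A width-3 tree decomposition is:
Bags: B1 = {0, 1, 2, 7}  B2 = {0, 2, 7, 12}  B3 = {0, 2, 8, 12}  B4 = {2, 5, 8, 12}  B5 = {5, 8, 9, 12}  B6 = {3, 5, 8, 9}  B7 = {3, 5, 9, 13}  B8 = {3, 4, 9, 13}  B9 = {3, 4, 10, 13}  B10 = {4, 10, 13, 14}  B11 = {4, 6, 10, 14}  B12 = {6, 10, 11, 14}
Tree: B1–B2, B2–B3, B3–B4, B4–B5, B5–B6, B6–B7, B7–B8, B8–B9, B9–B10, B10–B11, B11–B12
Every bag has size at most 4, so the width is 4 − 1 = 3 and tw(G) ≤ 3. For the lower bound: the 4 vertex sets {0,1,7}, {2}, {12}, {3,5,8,9} are disjoint, each induces a connected subgraph, and every pair is joined by at least one edge of G. Contracting each set to a single vertex therefore yields K_{4} as a minor, and since treewidth is minor-monotone, tw(G) ≥ tw(K_{4}) = 3. Therefore the treewidth is 3.

3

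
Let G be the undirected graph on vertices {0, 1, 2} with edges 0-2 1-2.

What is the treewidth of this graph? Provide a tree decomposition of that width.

Every bag has size at most 2, so the width is 2 − 1 = 1 and tw(G) ≤ 1. G has an edge, so its treewidth is at least 1. Hence tw(G) = 1 exactly.

Treewidth 1.
One such decomposition:
Bags: B1 = {1, 2}  B2 = {0, 2}
Tree: B1–B2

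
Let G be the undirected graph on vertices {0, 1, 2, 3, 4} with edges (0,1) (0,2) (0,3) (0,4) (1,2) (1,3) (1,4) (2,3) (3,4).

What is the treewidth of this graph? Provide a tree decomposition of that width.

Each bag holds 4 vertices, so the decomposition has width 3, which upper-bounds the treewidth. On the other hand G contains the 4-clique {0, 1, 2, 3}. A clique must lie in a single bag of any decomposition, so no decomposition can have width below 3. Combining the bounds, tw(G) = 3.

Treewidth 3.
One optimal decomposition is:
Bags: B1 = {0, 1, 2, 3}  B2 = {0, 1, 3, 4}
Tree: B1–B2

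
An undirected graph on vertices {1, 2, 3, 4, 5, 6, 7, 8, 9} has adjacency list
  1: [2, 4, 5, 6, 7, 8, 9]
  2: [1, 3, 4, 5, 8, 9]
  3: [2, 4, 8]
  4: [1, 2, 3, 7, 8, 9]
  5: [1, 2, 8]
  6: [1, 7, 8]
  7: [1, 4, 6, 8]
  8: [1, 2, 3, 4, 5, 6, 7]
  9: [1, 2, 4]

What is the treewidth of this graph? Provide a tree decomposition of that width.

Treewidth 3.
Bags: B1 = {1, 2, 4, 8}  B2 = {1, 4, 7, 8}  B3 = {1, 2, 5, 8}  B4 = {1, 6, 7, 8}  B5 = {2, 3, 4, 8}  B6 = {1, 2, 4, 9}
Tree: B1–B2, B1–B3, B2–B4, B1–B5, B1–B6

Each bag holds 4 vertices, so the decomposition has width 3, which upper-bounds the treewidth. On the other hand G contains the 4-clique {1, 2, 4, 8}. A clique must lie in a single bag of any decomposition, so no decomposition can have width below 3. The upper and lower bounds meet at 3, so that is the treewidth.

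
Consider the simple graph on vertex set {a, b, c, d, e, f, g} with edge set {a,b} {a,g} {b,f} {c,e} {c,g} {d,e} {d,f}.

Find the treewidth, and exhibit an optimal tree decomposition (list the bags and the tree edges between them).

The largest bag has 3 vertices, giving width 2; this decomposition certifies tw(G) ≤ 2. Since b–a–g–c–e–d–f–b is a cycle in G, G is not acyclic. Forests are exactly the graphs of treewidth ≤ 1, so tw(G) ≥ 2. Hence tw(G) = 2 exactly.

Treewidth 2.
One optimal decomposition is:
Bags: B1 = {a, b, g}  B2 = {b, c, g}  B3 = {b, c, e}  B4 = {b, d, e}  B5 = {b, d, f}
Tree: B1–B2, B2–B3, B3–B4, B4–B5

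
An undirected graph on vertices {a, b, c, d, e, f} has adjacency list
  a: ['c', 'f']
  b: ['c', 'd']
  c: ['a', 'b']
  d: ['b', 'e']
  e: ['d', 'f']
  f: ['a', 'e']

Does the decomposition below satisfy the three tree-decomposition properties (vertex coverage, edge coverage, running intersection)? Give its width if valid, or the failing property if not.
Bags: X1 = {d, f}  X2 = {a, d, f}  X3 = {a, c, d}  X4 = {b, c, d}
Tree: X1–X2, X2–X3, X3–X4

No — vertex e appears in no bag.

A tree decomposition must satisfy three properties: every vertex lies in some bag; for every edge, both endpoints lie together in some bag; and for every vertex, the bags containing it form a connected subtree. Here vertex e appears in no bag, so the decomposition is invalid.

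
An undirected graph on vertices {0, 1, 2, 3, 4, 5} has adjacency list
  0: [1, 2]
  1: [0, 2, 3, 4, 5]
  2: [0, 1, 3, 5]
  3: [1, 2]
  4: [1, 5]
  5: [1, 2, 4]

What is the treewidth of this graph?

A width-2 tree decomposition is:
Bags: B1 = {1, 2, 3}  B2 = {1, 2, 5}  B3 = {0, 1, 2}  B4 = {1, 4, 5}
Tree: B1–B2, B2–B3, B2–B4
Each bag holds 3 vertices, so the decomposition has width 2, which upper-bounds the treewidth. Conversely, {0, 1, 2} is a clique of size 3, and the vertices of any clique must share a bag in every tree decomposition; so some bag has ≥ 3 vertices and tw(G) ≥ 2. Combining the bounds, tw(G) = 2.

2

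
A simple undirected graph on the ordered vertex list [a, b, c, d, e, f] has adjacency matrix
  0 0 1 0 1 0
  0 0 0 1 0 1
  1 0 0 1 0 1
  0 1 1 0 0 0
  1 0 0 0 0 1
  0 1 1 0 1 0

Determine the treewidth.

2

A width-2 tree decomposition is:
Bags: B1 = {b, d, f}  B2 = {c, d, f}  B3 = {c, e, f}  B4 = {a, c, e}
Tree: B1–B2, B2–B3, B3–B4
Every bag has size at most 3, so the width is 3 − 1 = 2 and tw(G) ≤ 2. For the lower bound, G contains the cycle b–d–c–f–b, so G is not a forest; only forests have treewidth ≤ 1, hence tw(G) ≥ 2. Hence tw(G) = 2 exactly.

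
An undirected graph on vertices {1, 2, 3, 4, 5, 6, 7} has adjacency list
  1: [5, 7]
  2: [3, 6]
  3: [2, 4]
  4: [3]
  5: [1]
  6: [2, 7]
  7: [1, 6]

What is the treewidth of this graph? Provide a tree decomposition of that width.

Every bag has size at most 2, so the width is 2 − 1 = 1 and tw(G) ≤ 1. Since G has at least one edge (e.g. 4–3), it is not an edgeless graph, so tw(G) ≥ 1. Therefore the treewidth is 1.

Treewidth 1.
One such decomposition:
Bags: B1 = {3, 4}  B2 = {2, 3}  B3 = {2, 6}  B4 = {6, 7}  B5 = {1, 7}  B6 = {1, 5}
Tree: B1–B2, B2–B3, B3–B4, B4–B5, B5–B6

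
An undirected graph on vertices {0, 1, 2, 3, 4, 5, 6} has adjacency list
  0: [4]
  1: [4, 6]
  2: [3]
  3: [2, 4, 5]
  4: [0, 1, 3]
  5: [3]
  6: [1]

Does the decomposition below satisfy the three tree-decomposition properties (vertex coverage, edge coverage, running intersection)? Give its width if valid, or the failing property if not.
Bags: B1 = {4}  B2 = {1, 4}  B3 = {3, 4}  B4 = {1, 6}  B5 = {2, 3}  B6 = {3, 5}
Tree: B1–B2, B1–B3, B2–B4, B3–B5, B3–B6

A tree decomposition must satisfy three properties: every vertex lies in some bag; for every edge, both endpoints lie together in some bag; and for every vertex, the bags containing it form a connected subtree. Here vertex 0 appears in no bag, so the decomposition is invalid.

No — vertex 0 appears in no bag.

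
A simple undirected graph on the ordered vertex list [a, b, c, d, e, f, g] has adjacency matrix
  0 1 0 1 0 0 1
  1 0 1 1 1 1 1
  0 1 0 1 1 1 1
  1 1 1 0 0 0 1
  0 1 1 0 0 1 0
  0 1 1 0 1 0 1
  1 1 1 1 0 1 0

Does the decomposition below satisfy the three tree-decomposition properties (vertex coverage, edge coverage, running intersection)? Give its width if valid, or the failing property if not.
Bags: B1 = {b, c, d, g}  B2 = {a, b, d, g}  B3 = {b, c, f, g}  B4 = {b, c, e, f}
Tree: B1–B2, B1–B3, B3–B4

Yes; width 3.

Vertex coverage: the bags together contain {a, b, c, d, e, f, g}, the full vertex set. Edge coverage: each edge of G has both endpoints in at least one bag. Running intersection: for every vertex, the bags containing it form a connected subtree. All three properties hold, so this is a valid tree decomposition of width max|bag| − 1 = 3, and hence tw(G) ≤ 3.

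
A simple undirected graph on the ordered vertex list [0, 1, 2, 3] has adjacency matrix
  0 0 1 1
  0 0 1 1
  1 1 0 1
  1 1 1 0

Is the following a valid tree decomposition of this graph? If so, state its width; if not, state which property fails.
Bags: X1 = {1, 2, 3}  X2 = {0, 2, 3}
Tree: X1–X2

Yes; width 2.

Checking the three conditions: (i) the bags cover all of {0, 1, 2, 3}; (ii) for each edge, some bag contains both endpoints; (iii) the bags containing any fixed vertex form a subtree. All hold, so the decomposition is valid with width 3 − 1 = 2.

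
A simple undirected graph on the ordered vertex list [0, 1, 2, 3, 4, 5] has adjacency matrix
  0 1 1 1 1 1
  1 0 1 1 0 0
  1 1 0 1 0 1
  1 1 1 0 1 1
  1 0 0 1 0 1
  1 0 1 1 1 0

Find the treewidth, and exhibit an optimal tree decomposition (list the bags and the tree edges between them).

Each bag holds 4 vertices, so the decomposition has width 3, which upper-bounds the treewidth. On the other hand G contains the 4-clique {0, 1, 2, 3}. A clique must lie in a single bag of any decomposition, so no decomposition can have width below 3. Hence tw(G) = 3 exactly.

Treewidth 3.
One such decomposition:
Bags: B1 = {0, 1, 2, 3}  B2 = {0, 2, 3, 5}  B3 = {0, 3, 4, 5}
Tree: B1–B2, B2–B3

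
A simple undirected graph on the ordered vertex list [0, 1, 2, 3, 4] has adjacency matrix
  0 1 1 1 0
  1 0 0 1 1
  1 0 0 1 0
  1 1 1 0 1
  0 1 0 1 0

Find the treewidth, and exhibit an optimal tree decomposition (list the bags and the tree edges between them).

Every bag has size at most 3, so the width is 3 − 1 = 2 and tw(G) ≤ 2. Conversely, {0, 1, 3} is a clique of size 3, and the vertices of any clique must share a bag in every tree decomposition; so some bag has ≥ 3 vertices and tw(G) ≥ 2. The upper and lower bounds meet at 2, so that is the treewidth.

Treewidth 2.
One optimal decomposition is:
Bags: B1 = {0, 2, 3}  B2 = {0, 1, 3}  B3 = {1, 3, 4}
Tree: B1–B2, B2–B3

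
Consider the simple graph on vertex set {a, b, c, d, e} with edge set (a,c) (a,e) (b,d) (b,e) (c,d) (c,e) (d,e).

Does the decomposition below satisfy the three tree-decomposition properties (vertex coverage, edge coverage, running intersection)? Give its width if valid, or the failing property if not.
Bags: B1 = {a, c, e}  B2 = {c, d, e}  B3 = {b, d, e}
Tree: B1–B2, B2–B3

Every vertex of G appears in some bag (union = {a, b, c, d, e}); every edge is covered by a bag; and for each vertex v the set of bags containing v is connected in the bag tree. The decomposition is therefore valid. The largest bag has 3 vertices, so the width is 2.

Yes; width 2.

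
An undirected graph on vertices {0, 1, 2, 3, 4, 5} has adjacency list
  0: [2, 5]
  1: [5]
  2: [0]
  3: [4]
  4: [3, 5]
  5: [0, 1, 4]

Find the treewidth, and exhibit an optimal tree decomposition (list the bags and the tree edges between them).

Treewidth 1.
One optimal decomposition is:
Bags: B1 = {0, 5}  B2 = {1, 5}  B3 = {4, 5}  B4 = {3, 4}  B5 = {0, 2}
Tree: B1–B2, B2–B3, B3–B4, B1–B5

Every bag has size at most 2, so the width is 2 − 1 = 1 and tw(G) ≤ 1. G has an edge, so its treewidth is at least 1. Therefore the treewidth is 1.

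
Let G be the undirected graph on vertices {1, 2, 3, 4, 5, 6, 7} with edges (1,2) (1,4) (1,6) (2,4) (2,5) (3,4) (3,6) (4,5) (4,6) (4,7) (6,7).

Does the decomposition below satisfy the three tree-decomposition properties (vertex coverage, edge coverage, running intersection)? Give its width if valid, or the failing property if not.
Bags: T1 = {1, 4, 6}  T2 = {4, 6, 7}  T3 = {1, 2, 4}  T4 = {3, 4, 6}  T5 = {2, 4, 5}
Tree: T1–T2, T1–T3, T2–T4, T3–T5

Yes; width 2.

Vertex coverage: the bags together contain {1, 2, 3, 4, 5, 6, 7}, the full vertex set. Edge coverage: each edge of G has both endpoints in at least one bag. Running intersection: for every vertex, the bags containing it form a connected subtree. All three properties hold, so this is a valid tree decomposition of width max|bag| − 1 = 2, and hence tw(G) ≤ 2.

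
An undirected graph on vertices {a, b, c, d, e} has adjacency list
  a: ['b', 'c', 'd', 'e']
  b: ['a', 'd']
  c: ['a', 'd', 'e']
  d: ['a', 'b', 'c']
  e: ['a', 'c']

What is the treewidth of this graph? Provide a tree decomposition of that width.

Treewidth 2.
One optimal decomposition is:
Bags: B1 = {a, c, d}  B2 = {a, c, e}  B3 = {a, b, d}
Tree: B1–B2, B1–B3

Every bag has size at most 3, so the width is 3 − 1 = 2 and tw(G) ≤ 2. Conversely, {a, c, d} is a clique of size 3, and the vertices of any clique must share a bag in every tree decomposition; so some bag has ≥ 3 vertices and tw(G) ≥ 2. Hence tw(G) = 2 exactly.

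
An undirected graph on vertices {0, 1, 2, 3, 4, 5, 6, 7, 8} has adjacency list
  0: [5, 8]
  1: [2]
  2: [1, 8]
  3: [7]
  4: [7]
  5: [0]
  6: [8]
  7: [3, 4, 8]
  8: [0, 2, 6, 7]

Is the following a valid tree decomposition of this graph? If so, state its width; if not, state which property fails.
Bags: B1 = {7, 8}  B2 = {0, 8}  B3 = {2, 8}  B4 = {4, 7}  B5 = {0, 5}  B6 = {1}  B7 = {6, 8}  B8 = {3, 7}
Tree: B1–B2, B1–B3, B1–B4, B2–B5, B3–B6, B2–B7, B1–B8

A tree decomposition must satisfy three properties: every vertex lies in some bag; for every edge, both endpoints lie together in some bag; and for every vertex, the bags containing it form a connected subtree. Here edge (2,1) lies in no bag, so the decomposition is invalid.

No — edge (2,1) lies in no bag.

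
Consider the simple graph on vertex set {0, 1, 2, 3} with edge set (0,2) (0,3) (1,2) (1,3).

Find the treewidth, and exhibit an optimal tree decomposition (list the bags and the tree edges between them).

Each bag holds 3 vertices, so the decomposition has width 2, which upper-bounds the treewidth. The edges 0–3–1–2–0 form a cycle, so G is not a tree and its treewidth is at least 2. The upper and lower bounds meet at 2, so that is the treewidth.

Treewidth 2.
One such decomposition:
Bags: B1 = {0, 1, 3}  B2 = {0, 1, 2}
Tree: B1–B2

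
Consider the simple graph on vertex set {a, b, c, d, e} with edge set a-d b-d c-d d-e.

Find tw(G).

A width-1 tree decomposition is:
Bags: B1 = {d, e}  B2 = {a, d}  B3 = {b, d}  B4 = {c, d}
Tree: B1–B2, B2–B3, B3–B4
Every bag has size at most 2, so the width is 2 − 1 = 1 and tw(G) ≤ 1. G has an edge, so its treewidth is at least 1. The upper and lower bounds meet at 1, so that is the treewidth.

1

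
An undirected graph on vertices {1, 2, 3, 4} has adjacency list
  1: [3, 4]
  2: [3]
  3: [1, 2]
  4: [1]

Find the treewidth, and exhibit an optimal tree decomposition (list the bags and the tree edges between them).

The largest bag has 2 vertices, giving width 1; this decomposition certifies tw(G) ≤ 1. G has an edge, so its treewidth is at least 1. Combining the bounds, tw(G) = 1.

Treewidth 1.
Bags: B1 = {1, 3}  B2 = {1, 4}  B3 = {2, 3}
Tree: B1–B2, B1–B3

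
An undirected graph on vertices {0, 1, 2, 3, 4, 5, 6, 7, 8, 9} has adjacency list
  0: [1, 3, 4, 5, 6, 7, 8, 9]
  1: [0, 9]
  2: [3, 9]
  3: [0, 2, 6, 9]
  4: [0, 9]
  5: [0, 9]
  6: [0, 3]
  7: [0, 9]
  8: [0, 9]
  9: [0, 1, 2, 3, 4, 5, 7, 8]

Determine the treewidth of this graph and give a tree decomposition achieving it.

Treewidth 2.
Bags: B1 = {0, 3, 9}  B2 = {0, 7, 9}  B3 = {0, 1, 9}  B4 = {0, 4, 9}  B5 = {0, 8, 9}  B6 = {2, 3, 9}  B7 = {0, 5, 9}  B8 = {0, 3, 6}
Tree: B1–B2, B2–B3, B1–B4, B1–B5, B1–B6, B2–B7, B1–B8

Every bag has size at most 3, so the width is 3 − 1 = 2 and tw(G) ≤ 2. Conversely, {0, 1, 9} is a clique of size 3, and the vertices of any clique must share a bag in every tree decomposition; so some bag has ≥ 3 vertices and tw(G) ≥ 2. Therefore the treewidth is 2.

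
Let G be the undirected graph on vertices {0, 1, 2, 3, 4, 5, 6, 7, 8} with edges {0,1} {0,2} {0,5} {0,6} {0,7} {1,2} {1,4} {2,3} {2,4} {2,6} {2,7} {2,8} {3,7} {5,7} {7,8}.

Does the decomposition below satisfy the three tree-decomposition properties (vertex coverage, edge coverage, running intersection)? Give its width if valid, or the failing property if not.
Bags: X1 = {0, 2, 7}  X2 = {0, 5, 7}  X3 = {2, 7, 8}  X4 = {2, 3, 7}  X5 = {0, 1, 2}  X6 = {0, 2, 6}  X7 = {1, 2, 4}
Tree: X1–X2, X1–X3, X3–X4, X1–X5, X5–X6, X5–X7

Vertex coverage: the bags together contain {0, 1, 2, 3, 4, 5, 6, 7, 8}, the full vertex set. Edge coverage: each edge of G has both endpoints in at least one bag. Running intersection: for every vertex, the bags containing it form a connected subtree. All three properties hold, so this is a valid tree decomposition of width max|bag| − 1 = 2, and hence tw(G) ≤ 2.

Yes; width 2.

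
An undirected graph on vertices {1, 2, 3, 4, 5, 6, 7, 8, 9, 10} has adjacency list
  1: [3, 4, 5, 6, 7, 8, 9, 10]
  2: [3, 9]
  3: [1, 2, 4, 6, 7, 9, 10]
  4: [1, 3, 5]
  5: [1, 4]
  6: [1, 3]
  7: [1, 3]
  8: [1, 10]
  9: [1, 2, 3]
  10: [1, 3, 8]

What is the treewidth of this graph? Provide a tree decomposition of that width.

Treewidth 2.
One optimal decomposition is:
Bags: B1 = {1, 3, 4}  B2 = {1, 3, 10}  B3 = {1, 4, 5}  B4 = {1, 8, 10}  B5 = {1, 3, 9}  B6 = {1, 3, 6}  B7 = {2, 3, 9}  B8 = {1, 3, 7}
Tree: B1–B2, B1–B3, B2–B4, B2–B5, B1–B6, B5–B7, B2–B8

The largest bag has 3 vertices, giving width 2; this decomposition certifies tw(G) ≤ 2. For the lower bound, the 3 vertices {1, 8, 10} are pairwise adjacent, and any tree decomposition puts a clique entirely inside one bag — forcing width ≥ 2. Therefore the treewidth is 2.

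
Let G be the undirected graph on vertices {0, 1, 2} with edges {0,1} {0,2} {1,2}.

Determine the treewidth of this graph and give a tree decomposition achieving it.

A single bag containing all 3 vertices is trivially a valid decomposition of width 2. For the lower bound, the 3 vertices {0, 1, 2} are pairwise adjacent, and any tree decomposition puts a clique entirely inside one bag — forcing width ≥ 2. The upper and lower bounds meet at 2, so that is the treewidth.

Treewidth 2.
One optimal decomposition is:
Bags: B1 = {0, 1, 2}
Tree: (single bag)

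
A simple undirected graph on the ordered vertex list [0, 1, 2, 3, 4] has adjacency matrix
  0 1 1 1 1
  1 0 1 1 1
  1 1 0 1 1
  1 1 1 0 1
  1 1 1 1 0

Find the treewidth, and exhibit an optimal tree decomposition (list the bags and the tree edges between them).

With just one bag of size 5, the width is 5 − 1 = 4, so tw(G) ≤ 4. On the other hand G contains the 5-clique {0, 1, 2, 3, 4}. A clique must lie in a single bag of any decomposition, so no decomposition can have width below 4. Therefore the treewidth is 4.

Treewidth 4.
One such decomposition:
Bags: B1 = {0, 1, 2, 3, 4}
Tree: (single bag)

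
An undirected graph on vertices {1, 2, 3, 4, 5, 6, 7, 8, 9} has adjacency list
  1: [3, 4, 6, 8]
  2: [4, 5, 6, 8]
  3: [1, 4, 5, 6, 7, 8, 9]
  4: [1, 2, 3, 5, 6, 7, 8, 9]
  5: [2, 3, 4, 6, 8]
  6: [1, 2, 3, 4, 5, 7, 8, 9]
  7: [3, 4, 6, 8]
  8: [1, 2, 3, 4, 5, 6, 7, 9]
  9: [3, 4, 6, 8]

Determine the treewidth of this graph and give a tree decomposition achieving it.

The largest bag has 5 vertices, giving width 4; this decomposition certifies tw(G) ≤ 4. Conversely, {2, 4, 5, 6, 8} is a clique of size 5, and the vertices of any clique must share a bag in every tree decomposition; so some bag has ≥ 5 vertices and tw(G) ≥ 4. Combining the bounds, tw(G) = 4.

Treewidth 4.
One optimal decomposition is:
Bags: B1 = {3, 4, 6, 7, 8}  B2 = {3, 4, 5, 6, 8}  B3 = {1, 3, 4, 6, 8}  B4 = {2, 4, 5, 6, 8}  B5 = {3, 4, 6, 8, 9}
Tree: B1–B2, B1–B3, B2–B4, B2–B5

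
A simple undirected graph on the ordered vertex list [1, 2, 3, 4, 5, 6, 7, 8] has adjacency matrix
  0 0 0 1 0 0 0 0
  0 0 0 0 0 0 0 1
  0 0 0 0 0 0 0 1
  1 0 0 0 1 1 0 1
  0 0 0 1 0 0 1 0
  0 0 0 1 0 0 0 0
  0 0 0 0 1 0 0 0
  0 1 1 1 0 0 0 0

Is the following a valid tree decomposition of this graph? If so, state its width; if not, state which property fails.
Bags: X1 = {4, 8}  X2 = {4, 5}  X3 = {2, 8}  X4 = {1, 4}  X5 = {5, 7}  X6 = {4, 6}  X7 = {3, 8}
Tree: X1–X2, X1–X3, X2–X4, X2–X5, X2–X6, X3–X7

Yes; width 1.

Every vertex of G appears in some bag (union = {1, 2, 3, 4, 5, 6, 7, 8}); every edge is covered by a bag; and for each vertex v the set of bags containing v is connected in the bag tree. The decomposition is therefore valid. The largest bag has 2 vertices, so the width is 1.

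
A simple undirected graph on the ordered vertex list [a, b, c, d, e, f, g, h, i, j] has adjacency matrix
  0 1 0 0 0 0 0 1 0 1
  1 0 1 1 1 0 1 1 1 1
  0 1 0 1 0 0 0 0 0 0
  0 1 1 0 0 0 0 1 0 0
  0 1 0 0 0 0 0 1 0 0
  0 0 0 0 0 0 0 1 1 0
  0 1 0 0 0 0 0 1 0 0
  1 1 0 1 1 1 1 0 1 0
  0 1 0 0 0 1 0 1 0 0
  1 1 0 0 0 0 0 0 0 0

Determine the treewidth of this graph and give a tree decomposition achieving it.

Treewidth 2.
One optimal decomposition is:
Bags: B1 = {b, g, h}  B2 = {b, d, h}  B3 = {b, h, i}  B4 = {f, h, i}  B5 = {b, c, d}  B6 = {a, b, h}  B7 = {a, b, j}  B8 = {b, e, h}
Tree: B1–B2, B2–B3, B3–B4, B2–B5, B1–B6, B6–B7, B6–B8

The largest bag has 3 vertices, giving width 2; this decomposition certifies tw(G) ≤ 2. Conversely, {f, h, i} is a clique of size 3, and the vertices of any clique must share a bag in every tree decomposition; so some bag has ≥ 3 vertices and tw(G) ≥ 2. Therefore the treewidth is 2.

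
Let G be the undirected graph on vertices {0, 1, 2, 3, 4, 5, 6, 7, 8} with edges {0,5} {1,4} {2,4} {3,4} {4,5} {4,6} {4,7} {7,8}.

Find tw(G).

A width-1 tree decomposition is:
Bags: B1 = {2, 4}  B2 = {4, 7}  B3 = {4, 5}  B4 = {1, 4}  B5 = {0, 5}  B6 = {7, 8}  B7 = {4, 6}  B8 = {3, 4}
Tree: B1–B2, B1–B3, B3–B4, B3–B5, B2–B6, B2–B7, B1–B8
Every bag has size at most 2, so the width is 2 − 1 = 1 and tw(G) ≤ 1. Any graph with an edge has treewidth ≥ 1, and G has the edge 4–2. The upper and lower bounds meet at 1, so that is the treewidth.

1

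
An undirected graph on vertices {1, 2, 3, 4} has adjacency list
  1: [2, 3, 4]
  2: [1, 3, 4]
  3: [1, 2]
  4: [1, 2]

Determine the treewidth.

2

A width-2 tree decomposition is:
Bags: B1 = {1, 2, 3}  B2 = {1, 2, 4}
Tree: B1–B2
The largest bag has 3 vertices, giving width 2; this decomposition certifies tw(G) ≤ 2. On the other hand G contains the 3-clique {1, 2, 3}. A clique must lie in a single bag of any decomposition, so no decomposition can have width below 2. The upper and lower bounds meet at 2, so that is the treewidth.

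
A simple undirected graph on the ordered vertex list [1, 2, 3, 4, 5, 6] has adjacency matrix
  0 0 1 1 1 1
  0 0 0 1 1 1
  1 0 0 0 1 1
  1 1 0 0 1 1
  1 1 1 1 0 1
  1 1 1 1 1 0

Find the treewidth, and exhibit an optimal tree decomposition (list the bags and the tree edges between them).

Treewidth 3.
One optimal decomposition is:
Bags: B1 = {2, 4, 5, 6}  B2 = {1, 4, 5, 6}  B3 = {1, 3, 5, 6}
Tree: B1–B2, B2–B3

The largest bag has 4 vertices, giving width 3; this decomposition certifies tw(G) ≤ 3. Conversely, {1, 3, 5, 6} is a clique of size 4, and the vertices of any clique must share a bag in every tree decomposition; so some bag has ≥ 4 vertices and tw(G) ≥ 3. Therefore the treewidth is 3.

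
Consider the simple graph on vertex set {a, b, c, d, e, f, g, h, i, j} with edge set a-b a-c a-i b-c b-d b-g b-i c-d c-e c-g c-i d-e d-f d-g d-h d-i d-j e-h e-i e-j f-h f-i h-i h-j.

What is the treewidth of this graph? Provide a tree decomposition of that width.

Every bag has size at most 4, so the width is 4 − 1 = 3 and tw(G) ≤ 3. Conversely, {b, c, d, g} is a clique of size 4, and the vertices of any clique must share a bag in every tree decomposition; so some bag has ≥ 4 vertices and tw(G) ≥ 3. The upper and lower bounds meet at 3, so that is the treewidth.

Treewidth 3.
Bags: B1 = {d, e, h, i}  B2 = {d, f, h, i}  B3 = {c, d, e, i}  B4 = {b, c, d, i}  B5 = {d, e, h, j}  B6 = {b, c, d, g}  B7 = {a, b, c, i}
Tree: B1–B2, B1–B3, B3–B4, B1–B5, B4–B6, B4–B7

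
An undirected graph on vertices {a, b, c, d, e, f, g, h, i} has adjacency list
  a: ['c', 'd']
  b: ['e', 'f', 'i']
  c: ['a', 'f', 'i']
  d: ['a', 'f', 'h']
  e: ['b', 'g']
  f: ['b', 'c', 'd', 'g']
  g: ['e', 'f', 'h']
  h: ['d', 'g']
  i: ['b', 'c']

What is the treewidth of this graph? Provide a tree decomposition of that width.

Treewidth 3.
One such decomposition:
Bags: B1 = {a, c, d, h}  B2 = {c, d, f, h}  B3 = {c, f, g, h}  B4 = {c, f, g, i}  B5 = {b, f, g, i}  B6 = {b, e, g, i}
Tree: B1–B2, B2–B3, B3–B4, B4–B5, B5–B6

The largest bag has 4 vertices, giving width 3; this decomposition certifies tw(G) ≤ 3. For the lower bound: the 4 vertex sets {a,d,h}, {c}, {f}, {b,e,g,i} are disjoint, each induces a connected subgraph, and every pair is joined by at least one edge of G. Contracting each set to a single vertex therefore yields K_{4} as a minor, and since treewidth is minor-monotone, tw(G) ≥ tw(K_{4}) = 3. Combining the bounds, tw(G) = 3.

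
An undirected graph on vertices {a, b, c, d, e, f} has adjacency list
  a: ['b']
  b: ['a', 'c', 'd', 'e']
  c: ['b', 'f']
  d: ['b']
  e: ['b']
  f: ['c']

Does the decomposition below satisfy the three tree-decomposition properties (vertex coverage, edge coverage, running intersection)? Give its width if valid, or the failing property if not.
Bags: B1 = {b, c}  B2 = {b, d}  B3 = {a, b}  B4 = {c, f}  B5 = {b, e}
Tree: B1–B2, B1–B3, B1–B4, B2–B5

Yes; width 1.

Every vertex of G appears in some bag (union = {a, b, c, d, e, f}); every edge is covered by a bag; and for each vertex v the set of bags containing v is connected in the bag tree. The decomposition is therefore valid. The largest bag has 2 vertices, so the width is 1.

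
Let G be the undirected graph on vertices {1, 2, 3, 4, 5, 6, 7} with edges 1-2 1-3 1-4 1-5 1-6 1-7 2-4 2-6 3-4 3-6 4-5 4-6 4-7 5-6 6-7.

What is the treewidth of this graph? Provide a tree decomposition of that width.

Treewidth 3.
One optimal decomposition is:
Bags: B1 = {1, 4, 6, 7}  B2 = {1, 3, 4, 6}  B3 = {1, 2, 4, 6}  B4 = {1, 4, 5, 6}
Tree: B1–B2, B2–B3, B3–B4

Every bag has size at most 4, so the width is 4 − 1 = 3 and tw(G) ≤ 3. On the other hand G contains the 4-clique {1, 2, 4, 6}. A clique must lie in a single bag of any decomposition, so no decomposition can have width below 3. Combining the bounds, tw(G) = 3.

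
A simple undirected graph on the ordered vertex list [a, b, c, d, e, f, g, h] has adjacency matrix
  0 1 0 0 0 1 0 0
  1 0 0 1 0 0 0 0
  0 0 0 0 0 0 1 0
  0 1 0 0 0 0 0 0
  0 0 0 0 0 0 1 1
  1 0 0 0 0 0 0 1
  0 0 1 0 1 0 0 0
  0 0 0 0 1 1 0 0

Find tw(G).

1

A width-1 tree decomposition is:
Bags: B1 = {c, g}  B2 = {e, g}  B3 = {e, h}  B4 = {f, h}  B5 = {a, f}  B6 = {a, b}  B7 = {b, d}
Tree: B1–B2, B2–B3, B3–B4, B4–B5, B5–B6, B6–B7
The largest bag has 2 vertices, giving width 1; this decomposition certifies tw(G) ≤ 1. G has an edge, so its treewidth is at least 1. Therefore the treewidth is 1.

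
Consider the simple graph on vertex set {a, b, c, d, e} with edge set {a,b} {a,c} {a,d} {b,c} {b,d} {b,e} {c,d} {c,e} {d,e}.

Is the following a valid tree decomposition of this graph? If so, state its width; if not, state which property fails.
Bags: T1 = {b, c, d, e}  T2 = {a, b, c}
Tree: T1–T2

No — edge (d,a) lies in no bag.

A tree decomposition must satisfy three properties: every vertex lies in some bag; for every edge, both endpoints lie together in some bag; and for every vertex, the bags containing it form a connected subtree. Here edge (d,a) lies in no bag, so the decomposition is invalid.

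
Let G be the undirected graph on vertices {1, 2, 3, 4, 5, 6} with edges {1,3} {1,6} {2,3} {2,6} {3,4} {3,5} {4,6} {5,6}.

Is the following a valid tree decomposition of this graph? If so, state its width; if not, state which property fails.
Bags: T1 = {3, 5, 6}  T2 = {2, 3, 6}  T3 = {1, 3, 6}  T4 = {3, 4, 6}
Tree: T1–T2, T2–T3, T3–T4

Yes; width 2.

Vertex coverage: the bags together contain {1, 2, 3, 4, 5, 6}, the full vertex set. Edge coverage: each edge of G has both endpoints in at least one bag. Running intersection: for every vertex, the bags containing it form a connected subtree. All three properties hold, so this is a valid tree decomposition of width max|bag| − 1 = 2, and hence tw(G) ≤ 2.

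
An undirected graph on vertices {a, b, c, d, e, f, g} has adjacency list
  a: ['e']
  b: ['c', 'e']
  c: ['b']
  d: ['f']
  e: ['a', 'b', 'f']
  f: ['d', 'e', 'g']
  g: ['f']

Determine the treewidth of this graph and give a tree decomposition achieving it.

Every bag has size at most 2, so the width is 2 − 1 = 1 and tw(G) ≤ 1. Any graph with an edge has treewidth ≥ 1, and G has the edge b–e. The upper and lower bounds meet at 1, so that is the treewidth.

Treewidth 1.
One such decomposition:
Bags: B1 = {b, e}  B2 = {e, f}  B3 = {a, e}  B4 = {b, c}  B5 = {d, f}  B6 = {f, g}
Tree: B1–B2, B1–B3, B1–B4, B2–B5, B5–B6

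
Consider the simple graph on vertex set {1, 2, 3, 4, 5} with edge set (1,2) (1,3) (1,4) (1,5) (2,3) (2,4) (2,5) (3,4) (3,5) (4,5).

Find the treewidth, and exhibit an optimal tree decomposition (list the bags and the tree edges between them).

Treewidth 4.
Bags: B1 = {1, 2, 3, 4, 5}
Tree: (single bag)

A single bag containing all 5 vertices is trivially a valid decomposition of width 4. Conversely, {1, 2, 3, 4, 5} is a clique of size 5, and the vertices of any clique must share a bag in every tree decomposition; so some bag has ≥ 5 vertices and tw(G) ≥ 4. Combining the bounds, tw(G) = 4.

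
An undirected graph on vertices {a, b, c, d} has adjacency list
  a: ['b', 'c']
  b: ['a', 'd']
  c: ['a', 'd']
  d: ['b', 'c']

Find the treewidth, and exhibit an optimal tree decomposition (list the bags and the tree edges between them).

Treewidth 2.
Bags: B1 = {a, b, c}  B2 = {b, c, d}
Tree: B1–B2

The largest bag has 3 vertices, giving width 2; this decomposition certifies tw(G) ≤ 2. Since c–a–b–d–c is a cycle in G, G is not acyclic. Forests are exactly the graphs of treewidth ≤ 1, so tw(G) ≥ 2. Therefore the treewidth is 2.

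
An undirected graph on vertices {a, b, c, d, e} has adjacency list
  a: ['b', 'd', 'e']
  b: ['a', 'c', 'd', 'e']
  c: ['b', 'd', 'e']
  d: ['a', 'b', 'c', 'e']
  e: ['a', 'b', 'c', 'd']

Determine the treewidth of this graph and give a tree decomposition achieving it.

Each bag holds 4 vertices, so the decomposition has width 3, which upper-bounds the treewidth. On the other hand G contains the 4-clique {b, c, d, e}. A clique must lie in a single bag of any decomposition, so no decomposition can have width below 3. Hence tw(G) = 3 exactly.

Treewidth 3.
One optimal decomposition is:
Bags: B1 = {a, b, d, e}  B2 = {b, c, d, e}
Tree: B1–B2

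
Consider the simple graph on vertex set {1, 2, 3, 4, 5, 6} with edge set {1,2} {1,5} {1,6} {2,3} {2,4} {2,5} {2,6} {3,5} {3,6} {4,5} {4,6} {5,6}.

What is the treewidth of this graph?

A width-3 tree decomposition is:
Bags: B1 = {1, 2, 5, 6}  B2 = {2, 4, 5, 6}  B3 = {2, 3, 5, 6}
Tree: B1–B2, B2–B3
Every bag has size at most 4, so the width is 4 − 1 = 3 and tw(G) ≤ 3. For the lower bound, the 4 vertices {1, 2, 5, 6} are pairwise adjacent, and any tree decomposition puts a clique entirely inside one bag — forcing width ≥ 3. Hence tw(G) = 3 exactly.

3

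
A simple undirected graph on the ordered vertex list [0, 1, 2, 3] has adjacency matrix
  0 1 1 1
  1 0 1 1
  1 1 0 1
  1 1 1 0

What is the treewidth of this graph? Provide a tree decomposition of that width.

A single bag containing all 4 vertices is trivially a valid decomposition of width 3. On the other hand G contains the 4-clique {0, 1, 2, 3}. A clique must lie in a single bag of any decomposition, so no decomposition can have width below 3. Therefore the treewidth is 3.

Treewidth 3.
One such decomposition:
Bags: B1 = {0, 1, 2, 3}
Tree: (single bag)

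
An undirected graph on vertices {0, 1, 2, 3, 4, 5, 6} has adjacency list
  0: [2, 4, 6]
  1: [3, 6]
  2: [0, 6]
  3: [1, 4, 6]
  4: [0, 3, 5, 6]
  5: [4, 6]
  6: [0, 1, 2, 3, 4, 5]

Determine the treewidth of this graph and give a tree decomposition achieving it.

Treewidth 2.
Bags: B1 = {0, 4, 6}  B2 = {0, 2, 6}  B3 = {4, 5, 6}  B4 = {3, 4, 6}  B5 = {1, 3, 6}
Tree: B1–B2, B1–B3, B1–B4, B4–B5

Each bag holds 3 vertices, so the decomposition has width 2, which upper-bounds the treewidth. On the other hand G contains the 3-clique {1, 3, 6}. A clique must lie in a single bag of any decomposition, so no decomposition can have width below 2. Therefore the treewidth is 2.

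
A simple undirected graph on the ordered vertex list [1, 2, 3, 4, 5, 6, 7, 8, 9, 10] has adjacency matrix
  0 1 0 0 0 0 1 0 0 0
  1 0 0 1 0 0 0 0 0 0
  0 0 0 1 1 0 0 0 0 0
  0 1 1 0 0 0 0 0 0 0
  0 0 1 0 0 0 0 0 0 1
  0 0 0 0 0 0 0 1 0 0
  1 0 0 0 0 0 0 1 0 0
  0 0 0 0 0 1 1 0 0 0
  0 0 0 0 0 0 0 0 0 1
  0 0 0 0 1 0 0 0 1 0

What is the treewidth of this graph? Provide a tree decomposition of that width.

The largest bag has 2 vertices, giving width 1; this decomposition certifies tw(G) ≤ 1. G has an edge, so its treewidth is at least 1. Therefore the treewidth is 1.

Treewidth 1.
One optimal decomposition is:
Bags: B1 = {9, 10}  B2 = {5, 10}  B3 = {3, 5}  B4 = {3, 4}  B5 = {2, 4}  B6 = {1, 2}  B7 = {1, 7}  B8 = {7, 8}  B9 = {6, 8}
Tree: B1–B2, B2–B3, B3–B4, B4–B5, B5–B6, B6–B7, B7–B8, B8–B9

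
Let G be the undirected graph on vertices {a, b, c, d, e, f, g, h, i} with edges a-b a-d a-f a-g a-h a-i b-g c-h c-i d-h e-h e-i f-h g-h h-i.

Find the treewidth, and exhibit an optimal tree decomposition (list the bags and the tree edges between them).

Each bag holds 3 vertices, so the decomposition has width 2, which upper-bounds the treewidth. For the lower bound, the 3 vertices {e, h, i} are pairwise adjacent, and any tree decomposition puts a clique entirely inside one bag — forcing width ≥ 2. Combining the bounds, tw(G) = 2.

Treewidth 2.
One optimal decomposition is:
Bags: B1 = {a, h, i}  B2 = {a, g, h}  B3 = {c, h, i}  B4 = {a, d, h}  B5 = {e, h, i}  B6 = {a, f, h}  B7 = {a, b, g}
Tree: B1–B2, B1–B3, B1–B4, B1–B5, B4–B6, B2–B7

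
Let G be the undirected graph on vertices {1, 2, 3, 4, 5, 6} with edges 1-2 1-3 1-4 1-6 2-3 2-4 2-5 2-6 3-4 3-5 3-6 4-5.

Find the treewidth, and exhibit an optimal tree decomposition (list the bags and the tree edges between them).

Treewidth 3.
Bags: B1 = {1, 2, 3, 4}  B2 = {2, 3, 4, 5}  B3 = {1, 2, 3, 6}
Tree: B1–B2, B1–B3

Each bag holds 4 vertices, so the decomposition has width 3, which upper-bounds the treewidth. For the lower bound, the 4 vertices {1, 2, 3, 4} are pairwise adjacent, and any tree decomposition puts a clique entirely inside one bag — forcing width ≥ 3. Combining the bounds, tw(G) = 3.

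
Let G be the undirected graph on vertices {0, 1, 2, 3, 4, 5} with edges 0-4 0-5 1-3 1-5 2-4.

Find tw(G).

1

A width-1 tree decomposition is:
Bags: B1 = {2, 4}  B2 = {0, 4}  B3 = {0, 5}  B4 = {1, 5}  B5 = {1, 3}
Tree: B1–B2, B2–B3, B3–B4, B4–B5
Every bag has size at most 2, so the width is 2 − 1 = 1 and tw(G) ≤ 1. G has an edge, so its treewidth is at least 1. The upper and lower bounds meet at 1, so that is the treewidth.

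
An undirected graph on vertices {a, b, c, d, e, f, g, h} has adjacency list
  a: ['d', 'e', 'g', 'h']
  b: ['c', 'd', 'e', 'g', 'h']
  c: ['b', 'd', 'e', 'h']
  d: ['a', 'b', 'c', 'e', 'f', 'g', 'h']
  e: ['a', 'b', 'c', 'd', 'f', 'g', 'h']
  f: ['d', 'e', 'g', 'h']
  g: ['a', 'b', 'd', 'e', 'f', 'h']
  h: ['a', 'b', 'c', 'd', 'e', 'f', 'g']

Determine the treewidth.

4

A width-4 tree decomposition is:
Bags: B1 = {b, d, e, g, h}  B2 = {b, c, d, e, h}  B3 = {a, d, e, g, h}  B4 = {d, e, f, g, h}
Tree: B1–B2, B1–B3, B1–B4
Each bag holds 5 vertices, so the decomposition has width 4, which upper-bounds the treewidth. For the lower bound, the 5 vertices {d, e, f, g, h} are pairwise adjacent, and any tree decomposition puts a clique entirely inside one bag — forcing width ≥ 4. The upper and lower bounds meet at 4, so that is the treewidth.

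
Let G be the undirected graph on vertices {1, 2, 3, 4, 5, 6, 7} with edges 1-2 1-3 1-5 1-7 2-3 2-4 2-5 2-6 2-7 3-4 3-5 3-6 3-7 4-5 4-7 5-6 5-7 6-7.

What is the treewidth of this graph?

4

A width-4 tree decomposition is:
Bags: B1 = {2, 3, 5, 6, 7}  B2 = {2, 3, 4, 5, 7}  B3 = {1, 2, 3, 5, 7}
Tree: B1–B2, B1–B3
The largest bag has 5 vertices, giving width 4; this decomposition certifies tw(G) ≤ 4. Conversely, {1, 2, 3, 5, 7} is a clique of size 5, and the vertices of any clique must share a bag in every tree decomposition; so some bag has ≥ 5 vertices and tw(G) ≥ 4. Combining the bounds, tw(G) = 4.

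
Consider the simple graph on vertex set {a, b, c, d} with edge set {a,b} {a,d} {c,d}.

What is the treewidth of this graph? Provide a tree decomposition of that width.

Treewidth 1.
One such decomposition:
Bags: B1 = {c, d}  B2 = {a, d}  B3 = {a, b}
Tree: B1–B2, B2–B3

Every bag has size at most 2, so the width is 2 − 1 = 1 and tw(G) ≤ 1. G has an edge, so its treewidth is at least 1. Combining the bounds, tw(G) = 1.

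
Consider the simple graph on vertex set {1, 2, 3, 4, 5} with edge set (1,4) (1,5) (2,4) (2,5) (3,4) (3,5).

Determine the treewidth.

2

A width-2 tree decomposition is:
Bags: B1 = {3, 4, 5}  B2 = {2, 4, 5}  B3 = {1, 4, 5}
Tree: B1–B2, B2–B3
Every bag has size at most 3, so the width is 3 − 1 = 2 and tw(G) ≤ 2. Since 4–3–5–2–4 is a cycle in G, G is not acyclic. Forests are exactly the graphs of treewidth ≤ 1, so tw(G) ≥ 2. Hence tw(G) = 2 exactly.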